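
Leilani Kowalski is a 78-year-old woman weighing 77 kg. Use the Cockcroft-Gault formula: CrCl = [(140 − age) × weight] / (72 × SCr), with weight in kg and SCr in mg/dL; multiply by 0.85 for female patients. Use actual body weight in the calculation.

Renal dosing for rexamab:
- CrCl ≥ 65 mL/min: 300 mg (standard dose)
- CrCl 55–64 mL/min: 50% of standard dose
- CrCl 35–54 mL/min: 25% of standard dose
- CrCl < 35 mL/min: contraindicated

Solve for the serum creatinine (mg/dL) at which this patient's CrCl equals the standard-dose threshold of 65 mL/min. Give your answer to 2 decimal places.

0.87 mg/dL

Standard dose requires CrCl ≥ 65 mL/min.
Set (140 − 78) × 77 × 0.85 / (72 × SCr) = 65
SCr = (140 − 78) × 77 × 0.85 / (72 × 65) = 0.867 mg/dL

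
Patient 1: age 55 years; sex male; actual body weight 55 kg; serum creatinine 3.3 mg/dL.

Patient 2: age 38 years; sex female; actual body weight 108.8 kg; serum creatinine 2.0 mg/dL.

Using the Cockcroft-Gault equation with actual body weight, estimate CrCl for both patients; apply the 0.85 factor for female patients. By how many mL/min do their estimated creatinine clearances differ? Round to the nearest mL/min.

Patient 1: CrCl = (140 − 55) × 55 / (72 × 3.3) = 4675.0 / 237.60 ≈ 19.7 mL/min
Patient 2: CrCl = (140 − 38) × 108.8 / (72 × 2) × 0.85 = 11097.6 / 144.00 × 0.85 ≈ 65.5 mL/min
|19.7 − 65.5| = 45.8 mL/min

46 mL/min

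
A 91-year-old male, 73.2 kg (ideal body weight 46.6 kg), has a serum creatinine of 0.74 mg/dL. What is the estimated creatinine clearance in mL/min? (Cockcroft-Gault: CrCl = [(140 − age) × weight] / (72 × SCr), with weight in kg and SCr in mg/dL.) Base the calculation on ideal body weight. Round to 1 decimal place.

42.9 mL/min

CrCl = (140 − 91) × 46.6 / (72 × 0.74) = 2283.4 / 53.28 ≈ 42.9 mL/min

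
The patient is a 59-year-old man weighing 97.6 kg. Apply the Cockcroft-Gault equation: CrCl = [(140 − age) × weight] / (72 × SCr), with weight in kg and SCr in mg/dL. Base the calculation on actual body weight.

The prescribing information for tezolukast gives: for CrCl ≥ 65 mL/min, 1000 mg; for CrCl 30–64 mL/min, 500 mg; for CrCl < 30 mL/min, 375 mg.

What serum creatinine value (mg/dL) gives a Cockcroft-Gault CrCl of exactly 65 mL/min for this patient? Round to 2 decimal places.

Standard dose requires CrCl ≥ 65 mL/min.
Set (140 − 59) × 97.6 / (72 × SCr) = 65
SCr = (140 − 59) × 97.6 / (72 × 65) = 1.689 mg/dL

1.69 mg/dL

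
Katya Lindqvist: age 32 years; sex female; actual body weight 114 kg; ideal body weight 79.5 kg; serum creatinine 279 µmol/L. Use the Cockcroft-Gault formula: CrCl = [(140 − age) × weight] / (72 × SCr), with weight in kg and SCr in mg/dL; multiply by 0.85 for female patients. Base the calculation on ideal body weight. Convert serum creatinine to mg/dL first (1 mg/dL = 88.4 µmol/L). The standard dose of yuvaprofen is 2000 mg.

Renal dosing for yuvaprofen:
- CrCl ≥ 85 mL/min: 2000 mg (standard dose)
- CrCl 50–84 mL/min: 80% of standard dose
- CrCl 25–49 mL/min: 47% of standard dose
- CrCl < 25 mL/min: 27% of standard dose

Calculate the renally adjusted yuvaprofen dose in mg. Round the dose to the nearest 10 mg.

SCr = 279 / 88.4 = 3.156 mg/dL
CrCl = (140 − 32) × 79.5 / (72 × 3.156) × 0.85 = 8586.0 / 227.23 × 0.85 ≈ 32.1 mL/min
CrCl ≈ 32 mL/min → bracket 25–49 mL/min.
47% of 2000 mg = 940 mg

940 mg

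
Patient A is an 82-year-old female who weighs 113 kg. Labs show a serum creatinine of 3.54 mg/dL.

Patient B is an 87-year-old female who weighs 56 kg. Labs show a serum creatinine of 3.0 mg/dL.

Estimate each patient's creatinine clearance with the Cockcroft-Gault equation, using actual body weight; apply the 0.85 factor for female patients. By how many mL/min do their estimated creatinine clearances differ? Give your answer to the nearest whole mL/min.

Patient A: CrCl = (140 − 82) × 113 / (72 × 3.54) × 0.85 = 6554.0 / 254.88 × 0.85 ≈ 21.9 mL/min
Patient B: CrCl = (140 − 87) × 56 / (72 × 3) × 0.85 = 2968.0 / 216.00 × 0.85 ≈ 11.7 mL/min
|21.9 − 11.7| = 10.2 mL/min

10 mL/min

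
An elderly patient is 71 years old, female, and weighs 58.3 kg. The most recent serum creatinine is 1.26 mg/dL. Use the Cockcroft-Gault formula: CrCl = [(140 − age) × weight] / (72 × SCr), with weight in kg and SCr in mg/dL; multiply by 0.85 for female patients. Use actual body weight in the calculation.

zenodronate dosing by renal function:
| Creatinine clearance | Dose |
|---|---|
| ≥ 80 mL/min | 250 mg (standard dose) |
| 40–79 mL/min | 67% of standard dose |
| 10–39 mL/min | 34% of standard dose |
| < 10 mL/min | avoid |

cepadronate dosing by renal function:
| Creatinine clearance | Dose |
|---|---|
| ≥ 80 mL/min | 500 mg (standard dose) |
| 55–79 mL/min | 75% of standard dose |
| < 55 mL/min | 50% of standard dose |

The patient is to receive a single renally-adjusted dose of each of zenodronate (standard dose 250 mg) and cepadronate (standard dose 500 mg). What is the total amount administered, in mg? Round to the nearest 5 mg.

CrCl = (140 − 71) × 58.3 / (72 × 1.26) × 0.85 = 4022.7 / 90.72 × 0.85 ≈ 37.7 mL/min
CrCl ≈ 38 mL/min.
zenodronate: 10–39 mL/min → 34% of 250 mg = 85 mg.
cepadronate: < 55 mL/min → 50% of 500 mg = 250 mg.
Total = 85 + 250 = 335 mg.

335 mg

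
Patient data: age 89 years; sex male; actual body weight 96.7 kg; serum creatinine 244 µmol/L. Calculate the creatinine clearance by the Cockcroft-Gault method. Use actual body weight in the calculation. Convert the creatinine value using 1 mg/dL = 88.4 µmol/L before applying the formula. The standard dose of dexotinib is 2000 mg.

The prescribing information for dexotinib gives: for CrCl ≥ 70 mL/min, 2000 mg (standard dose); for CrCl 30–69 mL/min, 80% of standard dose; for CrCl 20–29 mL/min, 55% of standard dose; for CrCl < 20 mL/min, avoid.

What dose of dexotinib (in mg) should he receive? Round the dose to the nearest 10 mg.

1100 mg

SCr = 244 / 88.4 = 2.76 mg/dL
CrCl = (140 − 89) × 96.7 / (72 × 2.76) = 4931.7 / 198.72 ≈ 24.8 mL/min
CrCl ≈ 25 mL/min → bracket 20–29 mL/min.
55% of 2000 mg = 1100 mg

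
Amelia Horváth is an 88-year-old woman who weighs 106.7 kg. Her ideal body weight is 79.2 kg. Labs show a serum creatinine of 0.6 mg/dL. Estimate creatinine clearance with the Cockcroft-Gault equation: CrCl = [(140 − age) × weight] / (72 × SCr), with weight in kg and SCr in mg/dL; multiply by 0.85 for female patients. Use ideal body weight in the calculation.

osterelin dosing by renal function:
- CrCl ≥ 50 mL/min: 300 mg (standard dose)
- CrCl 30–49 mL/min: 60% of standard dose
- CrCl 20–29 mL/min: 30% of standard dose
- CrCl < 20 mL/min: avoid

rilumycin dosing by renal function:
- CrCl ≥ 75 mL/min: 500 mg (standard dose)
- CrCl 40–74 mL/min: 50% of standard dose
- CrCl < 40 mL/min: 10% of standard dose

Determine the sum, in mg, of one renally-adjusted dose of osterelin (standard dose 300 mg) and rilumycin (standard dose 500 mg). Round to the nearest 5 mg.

800 mg

CrCl = (140 − 88) × 79.2 / (72 × 0.6) × 0.85 = 4118.4 / 43.20 × 0.85 ≈ 81.0 mL/min
CrCl ≈ 81 mL/min.
osterelin: ≥ 50 mL/min → 100% of 300 mg = 300 mg.
rilumycin: ≥ 75 mL/min → 100% of 500 mg = 500 mg.
Total = 300 + 500 = 800 mg.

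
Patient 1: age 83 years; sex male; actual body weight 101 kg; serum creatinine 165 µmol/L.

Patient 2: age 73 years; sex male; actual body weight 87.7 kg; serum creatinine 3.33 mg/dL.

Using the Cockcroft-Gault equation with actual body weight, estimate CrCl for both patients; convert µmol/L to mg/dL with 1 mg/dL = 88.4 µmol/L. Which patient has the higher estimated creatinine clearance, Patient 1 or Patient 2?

Patient 1: SCr = 165 / 88.4 = 1.867 mg/dL
Patient 1: CrCl = (140 − 83) × 101 / (72 × 1.867) = 5757.0 / 134.42 ≈ 42.8 mL/min
Patient 2: CrCl = (140 − 73) × 87.7 / (72 × 3.33) = 5875.9 / 239.76 ≈ 24.5 mL/min
42.8 vs 24.5 mL/min → Patient 1 is higher.

Patient 1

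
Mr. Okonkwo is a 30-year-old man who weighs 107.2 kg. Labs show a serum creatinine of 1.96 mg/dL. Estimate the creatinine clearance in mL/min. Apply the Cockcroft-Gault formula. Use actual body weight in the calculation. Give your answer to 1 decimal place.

83.6 mL/min

CrCl = (140 − 30) × 107.2 / (72 × 1.96) = 11792.0 / 141.12 ≈ 83.6 mL/min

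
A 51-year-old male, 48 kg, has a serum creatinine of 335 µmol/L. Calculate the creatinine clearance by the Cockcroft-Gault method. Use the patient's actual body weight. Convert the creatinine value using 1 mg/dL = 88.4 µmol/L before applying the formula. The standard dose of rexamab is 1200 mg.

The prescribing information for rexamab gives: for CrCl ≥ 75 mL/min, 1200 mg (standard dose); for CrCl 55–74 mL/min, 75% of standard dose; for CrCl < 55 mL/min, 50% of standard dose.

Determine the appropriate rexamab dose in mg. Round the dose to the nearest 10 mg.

SCr = 335 / 88.4 = 3.79 mg/dL
CrCl = (140 − 51) × 48 / (72 × 3.79) = 4272.0 / 272.88 ≈ 15.7 mL/min
CrCl ≈ 16 mL/min → bracket < 55 mL/min.
50% of 1200 mg = 600 mg

600 mg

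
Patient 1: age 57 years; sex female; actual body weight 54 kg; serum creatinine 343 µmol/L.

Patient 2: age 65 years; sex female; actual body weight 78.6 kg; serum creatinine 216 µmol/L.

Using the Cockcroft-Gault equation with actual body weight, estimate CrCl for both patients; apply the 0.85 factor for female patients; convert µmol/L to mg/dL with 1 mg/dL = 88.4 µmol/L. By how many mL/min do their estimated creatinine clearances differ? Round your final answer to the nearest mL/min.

15 mL/min

Patient 1: SCr = 343 / 88.4 = 3.88 mg/dL
Patient 1: CrCl = (140 − 57) × 54 / (72 × 3.88) × 0.85 = 4482.0 / 279.36 × 0.85 ≈ 13.6 mL/min
Patient 2: SCr = 216 / 88.4 = 2.443 mg/dL
Patient 2: CrCl = (140 − 65) × 78.6 / (72 × 2.443) × 0.85 = 5895.0 / 175.90 × 0.85 ≈ 28.5 mL/min
|13.6 − 28.5| = 14.9 mL/min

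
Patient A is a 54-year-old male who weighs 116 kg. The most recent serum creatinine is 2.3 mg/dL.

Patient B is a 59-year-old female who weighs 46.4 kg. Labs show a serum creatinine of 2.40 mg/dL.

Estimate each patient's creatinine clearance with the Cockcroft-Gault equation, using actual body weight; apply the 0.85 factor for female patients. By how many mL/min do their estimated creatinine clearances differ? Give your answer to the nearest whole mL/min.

42 mL/min

Patient A: CrCl = (140 − 54) × 116 / (72 × 2.3) = 9976.0 / 165.60 ≈ 60.2 mL/min
Patient B: CrCl = (140 − 59) × 46.4 / (72 × 2.4) × 0.85 = 3758.4 / 172.80 × 0.85 ≈ 18.5 mL/min
|60.2 − 18.5| = 41.7 mL/min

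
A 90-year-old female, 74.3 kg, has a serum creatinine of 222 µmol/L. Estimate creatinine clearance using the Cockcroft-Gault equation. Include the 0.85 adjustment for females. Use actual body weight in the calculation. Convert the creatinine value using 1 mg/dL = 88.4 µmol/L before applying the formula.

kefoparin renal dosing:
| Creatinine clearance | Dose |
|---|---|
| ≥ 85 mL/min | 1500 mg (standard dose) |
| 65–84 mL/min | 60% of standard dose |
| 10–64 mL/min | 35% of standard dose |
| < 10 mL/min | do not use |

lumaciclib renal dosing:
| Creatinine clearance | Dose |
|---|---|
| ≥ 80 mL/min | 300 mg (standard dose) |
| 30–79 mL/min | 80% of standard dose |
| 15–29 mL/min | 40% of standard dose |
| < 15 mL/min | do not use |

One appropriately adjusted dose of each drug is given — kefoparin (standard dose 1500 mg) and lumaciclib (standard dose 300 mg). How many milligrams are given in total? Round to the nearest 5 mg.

645 mg

SCr = 222 / 88.4 = 2.511 mg/dL
CrCl = (140 − 90) × 74.3 / (72 × 2.511) × 0.85 = 3715.0 / 180.79 × 0.85 ≈ 17.5 mL/min
CrCl ≈ 17 mL/min.
kefoparin: 10–64 mL/min → 35% of 1500 mg = 525 mg.
lumaciclib: 15–29 mL/min → 40% of 300 mg = 120 mg.
Total = 525 + 120 = 645 mg.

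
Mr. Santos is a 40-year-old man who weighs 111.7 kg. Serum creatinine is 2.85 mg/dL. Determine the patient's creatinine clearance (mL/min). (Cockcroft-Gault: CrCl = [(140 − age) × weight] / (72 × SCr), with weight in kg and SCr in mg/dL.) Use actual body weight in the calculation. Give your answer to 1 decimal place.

CrCl = (140 − 40) × 111.7 / (72 × 2.85) = 11170.0 / 205.20 ≈ 54.4 mL/min

54.4 mL/min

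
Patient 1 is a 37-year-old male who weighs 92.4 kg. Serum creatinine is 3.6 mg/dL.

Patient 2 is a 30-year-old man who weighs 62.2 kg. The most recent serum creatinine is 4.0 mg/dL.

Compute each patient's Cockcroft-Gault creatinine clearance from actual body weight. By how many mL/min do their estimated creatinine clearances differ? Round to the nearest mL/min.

13 mL/min

Patient 1: CrCl = (140 − 37) × 92.4 / (72 × 3.6) = 9517.2 / 259.20 ≈ 36.7 mL/min
Patient 2: CrCl = (140 − 30) × 62.2 / (72 × 4) = 6842.0 / 288.00 ≈ 23.8 mL/min
|36.7 − 23.8| = 12.9 mL/min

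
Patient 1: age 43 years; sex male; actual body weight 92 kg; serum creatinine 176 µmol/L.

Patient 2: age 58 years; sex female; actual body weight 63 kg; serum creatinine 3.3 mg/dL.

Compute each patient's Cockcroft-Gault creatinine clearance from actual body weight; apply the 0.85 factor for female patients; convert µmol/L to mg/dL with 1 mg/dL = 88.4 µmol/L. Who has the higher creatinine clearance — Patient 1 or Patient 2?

Patient 1: SCr = 176 / 88.4 = 1.991 mg/dL
Patient 1: CrCl = (140 − 43) × 92 / (72 × 1.991) = 8924.0 / 143.35 ≈ 62.3 mL/min
Patient 2: CrCl = (140 − 58) × 63 / (72 × 3.3) × 0.85 = 5166.0 / 237.60 × 0.85 ≈ 18.5 mL/min
62.3 vs 18.5 mL/min → Patient 1 is higher.

Patient 1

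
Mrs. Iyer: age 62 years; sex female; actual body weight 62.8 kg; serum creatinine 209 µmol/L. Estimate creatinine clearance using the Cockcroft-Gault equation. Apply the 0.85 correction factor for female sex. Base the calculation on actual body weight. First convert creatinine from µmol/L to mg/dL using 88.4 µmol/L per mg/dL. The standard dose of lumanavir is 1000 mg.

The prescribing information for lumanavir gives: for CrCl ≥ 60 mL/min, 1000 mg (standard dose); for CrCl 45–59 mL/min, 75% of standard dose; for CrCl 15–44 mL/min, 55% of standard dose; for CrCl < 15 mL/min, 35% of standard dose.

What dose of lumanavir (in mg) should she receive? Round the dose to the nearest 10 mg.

SCr = 209 / 88.4 = 2.364 mg/dL
CrCl = (140 − 62) × 62.8 / (72 × 2.364) × 0.85 = 4898.4 / 170.21 × 0.85 ≈ 24.5 mL/min
CrCl ≈ 24 mL/min → bracket 15–44 mL/min.
55% of 1000 mg = 550 mg

550 mg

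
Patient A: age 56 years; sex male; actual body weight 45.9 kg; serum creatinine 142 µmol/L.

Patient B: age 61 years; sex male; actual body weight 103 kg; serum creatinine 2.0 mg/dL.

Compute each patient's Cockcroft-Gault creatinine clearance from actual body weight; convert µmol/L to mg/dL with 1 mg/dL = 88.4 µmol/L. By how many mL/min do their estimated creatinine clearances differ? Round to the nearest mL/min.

Patient A: SCr = 142 / 88.4 = 1.606 mg/dL
Patient A: CrCl = (140 − 56) × 45.9 / (72 × 1.606) = 3855.6 / 115.63 ≈ 33.3 mL/min
Patient B: CrCl = (140 − 61) × 103 / (72 × 2) = 8137.0 / 144.00 ≈ 56.5 mL/min
|33.3 − 56.5| = 23.2 mL/min

23 mL/min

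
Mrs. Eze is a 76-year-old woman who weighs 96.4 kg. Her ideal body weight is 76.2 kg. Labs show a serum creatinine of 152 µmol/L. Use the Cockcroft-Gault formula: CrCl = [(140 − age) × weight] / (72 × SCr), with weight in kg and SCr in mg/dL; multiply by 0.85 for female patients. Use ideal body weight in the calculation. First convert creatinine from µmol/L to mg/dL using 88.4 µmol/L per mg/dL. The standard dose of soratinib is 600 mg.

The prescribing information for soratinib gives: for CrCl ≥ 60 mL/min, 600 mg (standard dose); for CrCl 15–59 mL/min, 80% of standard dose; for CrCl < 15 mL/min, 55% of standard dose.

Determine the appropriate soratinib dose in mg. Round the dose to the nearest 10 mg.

480 mg

SCr = 152 / 88.4 = 1.719 mg/dL
CrCl = (140 − 76) × 76.2 / (72 × 1.719) × 0.85 = 4876.8 / 123.77 × 0.85 ≈ 33.5 mL/min
CrCl ≈ 33 mL/min → bracket 15–59 mL/min.
80% of 600 mg = 480 mg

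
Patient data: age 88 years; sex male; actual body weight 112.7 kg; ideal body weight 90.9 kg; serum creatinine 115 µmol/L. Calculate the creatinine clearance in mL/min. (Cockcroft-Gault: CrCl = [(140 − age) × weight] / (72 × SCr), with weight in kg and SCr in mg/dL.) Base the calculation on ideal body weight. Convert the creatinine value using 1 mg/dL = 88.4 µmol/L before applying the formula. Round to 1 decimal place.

50.5 mL/min

SCr = 115 / 88.4 = 1.301 mg/dL
CrCl = (140 − 88) × 90.9 / (72 × 1.301) = 4726.8 / 93.67 ≈ 50.5 mL/min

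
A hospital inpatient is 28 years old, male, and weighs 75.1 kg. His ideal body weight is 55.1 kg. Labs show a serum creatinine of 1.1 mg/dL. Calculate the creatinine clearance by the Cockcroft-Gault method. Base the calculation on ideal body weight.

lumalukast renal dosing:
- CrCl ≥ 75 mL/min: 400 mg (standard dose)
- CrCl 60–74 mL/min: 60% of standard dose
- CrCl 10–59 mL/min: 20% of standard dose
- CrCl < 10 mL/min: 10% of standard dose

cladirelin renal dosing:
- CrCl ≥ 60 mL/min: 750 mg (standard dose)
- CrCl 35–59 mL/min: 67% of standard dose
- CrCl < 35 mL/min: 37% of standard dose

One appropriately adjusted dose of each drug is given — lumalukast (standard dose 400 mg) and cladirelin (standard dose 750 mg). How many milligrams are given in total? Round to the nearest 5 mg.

1150 mg

CrCl = (140 − 28) × 55.1 / (72 × 1.1) = 6171.2 / 79.20 ≈ 77.9 mL/min
CrCl ≈ 78 mL/min.
lumalukast: ≥ 75 mL/min → 100% of 400 mg = 400 mg.
cladirelin: ≥ 60 mL/min → 100% of 750 mg = 750 mg.
Total = 400 + 750 = 1150 mg.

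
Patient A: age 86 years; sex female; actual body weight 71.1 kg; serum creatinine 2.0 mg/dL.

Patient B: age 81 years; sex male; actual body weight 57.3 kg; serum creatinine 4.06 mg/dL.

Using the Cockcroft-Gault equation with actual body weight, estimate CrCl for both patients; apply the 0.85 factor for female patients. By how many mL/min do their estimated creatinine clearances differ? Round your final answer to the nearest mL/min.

Patient A: CrCl = (140 − 86) × 71.1 / (72 × 2) × 0.85 = 3839.4 / 144.00 × 0.85 ≈ 22.7 mL/min
Patient B: CrCl = (140 − 81) × 57.3 / (72 × 4.06) = 3380.7 / 292.32 ≈ 11.6 mL/min
|22.7 − 11.6| = 11.1 mL/min

11 mL/min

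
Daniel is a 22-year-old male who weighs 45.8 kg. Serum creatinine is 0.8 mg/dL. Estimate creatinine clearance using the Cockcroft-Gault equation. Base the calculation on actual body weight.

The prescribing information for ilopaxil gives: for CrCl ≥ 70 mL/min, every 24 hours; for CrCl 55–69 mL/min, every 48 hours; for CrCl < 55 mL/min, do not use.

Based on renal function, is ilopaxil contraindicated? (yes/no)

no

CrCl = (140 − 22) × 45.8 / (72 × 0.8) = 5404.4 / 57.60 ≈ 93.8 mL/min
CrCl ≈ 94 mL/min, which is ≥ 55 mL/min.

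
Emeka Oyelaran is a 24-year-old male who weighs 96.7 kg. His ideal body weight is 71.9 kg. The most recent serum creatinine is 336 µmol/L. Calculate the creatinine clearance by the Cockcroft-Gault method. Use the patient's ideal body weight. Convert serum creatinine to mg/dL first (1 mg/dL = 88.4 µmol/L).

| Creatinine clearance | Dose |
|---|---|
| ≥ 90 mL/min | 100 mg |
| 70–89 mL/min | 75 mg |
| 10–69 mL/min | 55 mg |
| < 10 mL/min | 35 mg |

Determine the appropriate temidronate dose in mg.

55 mg

SCr = 336 / 88.4 = 3.801 mg/dL
CrCl = (140 − 24) × 71.9 / (72 × 3.801) = 8340.4 / 273.67 ≈ 30.5 mL/min
CrCl ≈ 30 mL/min → bracket 10–69 mL/min.
Dose for this bracket: 55 mg.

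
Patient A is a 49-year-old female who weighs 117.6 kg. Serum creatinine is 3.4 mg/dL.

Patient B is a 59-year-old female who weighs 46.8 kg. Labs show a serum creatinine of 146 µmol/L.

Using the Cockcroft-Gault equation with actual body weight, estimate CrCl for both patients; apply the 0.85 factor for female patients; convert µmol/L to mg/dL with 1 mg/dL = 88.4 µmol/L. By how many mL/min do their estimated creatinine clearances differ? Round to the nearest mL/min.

10 mL/min

Patient A: CrCl = (140 − 49) × 117.6 / (72 × 3.4) × 0.85 = 10701.6 / 244.80 × 0.85 ≈ 37.2 mL/min
Patient B: SCr = 146 / 88.4 = 1.652 mg/dL
Patient B: CrCl = (140 − 59) × 46.8 / (72 × 1.652) × 0.85 = 3790.8 / 118.94 × 0.85 ≈ 27.1 mL/min
|37.2 − 27.1| = 10.1 mL/min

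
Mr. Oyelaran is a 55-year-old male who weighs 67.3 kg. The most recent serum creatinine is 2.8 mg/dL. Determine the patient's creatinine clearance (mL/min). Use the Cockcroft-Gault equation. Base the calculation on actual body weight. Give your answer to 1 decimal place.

CrCl = (140 − 55) × 67.3 / (72 × 2.8) = 5720.5 / 201.60 ≈ 28.4 mL/min

28.4 mL/min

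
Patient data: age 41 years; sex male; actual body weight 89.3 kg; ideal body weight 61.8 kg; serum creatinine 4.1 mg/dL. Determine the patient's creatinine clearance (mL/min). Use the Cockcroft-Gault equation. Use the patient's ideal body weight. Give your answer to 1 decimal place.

20.7 mL/min

CrCl = (140 − 41) × 61.8 / (72 × 4.1) = 6118.2 / 295.20 ≈ 20.7 mL/min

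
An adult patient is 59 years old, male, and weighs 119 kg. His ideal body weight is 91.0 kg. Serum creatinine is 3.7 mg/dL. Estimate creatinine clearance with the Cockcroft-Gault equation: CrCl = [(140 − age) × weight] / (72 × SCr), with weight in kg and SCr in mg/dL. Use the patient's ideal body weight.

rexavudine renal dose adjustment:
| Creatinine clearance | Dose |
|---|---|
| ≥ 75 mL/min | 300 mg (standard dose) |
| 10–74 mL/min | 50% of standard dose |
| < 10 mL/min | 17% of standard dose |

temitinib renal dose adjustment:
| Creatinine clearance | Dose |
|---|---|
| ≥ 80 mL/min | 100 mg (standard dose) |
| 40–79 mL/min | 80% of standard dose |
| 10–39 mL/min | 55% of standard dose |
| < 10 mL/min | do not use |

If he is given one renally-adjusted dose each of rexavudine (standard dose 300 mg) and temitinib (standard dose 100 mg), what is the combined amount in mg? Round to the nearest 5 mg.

205 mg

CrCl = (140 − 59) × 91 / (72 × 3.7) = 7371.0 / 266.40 ≈ 27.7 mL/min
CrCl ≈ 28 mL/min.
rexavudine: 10–74 mL/min → 50% of 300 mg = 150 mg.
temitinib: 10–39 mL/min → 55% of 100 mg = 55 mg.
Total = 150 + 55 = 205 mg.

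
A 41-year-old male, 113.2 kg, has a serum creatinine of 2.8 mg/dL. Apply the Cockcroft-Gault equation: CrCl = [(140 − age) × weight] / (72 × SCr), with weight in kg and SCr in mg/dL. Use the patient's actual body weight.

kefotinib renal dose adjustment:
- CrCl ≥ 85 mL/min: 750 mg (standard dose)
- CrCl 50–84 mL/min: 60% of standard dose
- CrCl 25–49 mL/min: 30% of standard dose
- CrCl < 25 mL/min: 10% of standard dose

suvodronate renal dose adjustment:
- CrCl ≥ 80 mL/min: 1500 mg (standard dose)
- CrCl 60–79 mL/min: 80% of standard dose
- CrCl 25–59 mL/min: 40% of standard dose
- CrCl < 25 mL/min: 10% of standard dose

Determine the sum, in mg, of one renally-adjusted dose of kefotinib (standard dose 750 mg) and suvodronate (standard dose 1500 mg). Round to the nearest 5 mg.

CrCl = (140 − 41) × 113.2 / (72 × 2.8) = 11206.8 / 201.60 ≈ 55.6 mL/min
CrCl ≈ 56 mL/min.
kefotinib: 50–84 mL/min → 60% of 750 mg = 450 mg.
suvodronate: 25–59 mL/min → 40% of 1500 mg = 600 mg.
Total = 450 + 600 = 1050 mg.

1050 mg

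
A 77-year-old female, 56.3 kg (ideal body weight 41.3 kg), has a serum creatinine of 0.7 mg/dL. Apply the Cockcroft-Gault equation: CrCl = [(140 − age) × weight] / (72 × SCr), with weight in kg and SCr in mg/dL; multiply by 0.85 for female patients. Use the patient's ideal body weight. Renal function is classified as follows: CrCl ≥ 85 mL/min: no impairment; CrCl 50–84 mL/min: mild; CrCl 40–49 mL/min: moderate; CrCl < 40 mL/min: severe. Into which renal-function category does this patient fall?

CrCl = (140 − 77) × 41.3 / (72 × 0.7) × 0.85 = 2601.9 / 50.40 × 0.85 ≈ 43.9 mL/min
44 mL/min falls in the 'moderate' range.

moderate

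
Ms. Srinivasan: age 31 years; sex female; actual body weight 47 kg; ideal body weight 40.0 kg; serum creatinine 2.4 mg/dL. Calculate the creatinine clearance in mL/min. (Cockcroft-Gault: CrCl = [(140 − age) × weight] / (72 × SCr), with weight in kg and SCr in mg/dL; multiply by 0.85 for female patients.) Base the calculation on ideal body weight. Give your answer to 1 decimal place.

CrCl = (140 − 31) × 40 / (72 × 2.4) × 0.85 = 4360.0 / 172.80 × 0.85 ≈ 21.4 mL/min

21.4 mL/min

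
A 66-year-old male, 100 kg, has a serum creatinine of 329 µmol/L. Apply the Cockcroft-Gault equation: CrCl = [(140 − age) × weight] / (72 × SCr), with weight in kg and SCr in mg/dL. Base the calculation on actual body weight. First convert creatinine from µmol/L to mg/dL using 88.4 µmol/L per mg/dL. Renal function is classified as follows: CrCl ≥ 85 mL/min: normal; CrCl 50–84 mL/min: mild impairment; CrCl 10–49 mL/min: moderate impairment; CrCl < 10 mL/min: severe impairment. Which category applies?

moderate impairment

SCr = 329 / 88.4 = 3.722 mg/dL
CrCl = (140 − 66) × 100 / (72 × 3.722) = 7400.0 / 267.98 ≈ 27.6 mL/min
28 mL/min falls in the 'moderate impairment' range.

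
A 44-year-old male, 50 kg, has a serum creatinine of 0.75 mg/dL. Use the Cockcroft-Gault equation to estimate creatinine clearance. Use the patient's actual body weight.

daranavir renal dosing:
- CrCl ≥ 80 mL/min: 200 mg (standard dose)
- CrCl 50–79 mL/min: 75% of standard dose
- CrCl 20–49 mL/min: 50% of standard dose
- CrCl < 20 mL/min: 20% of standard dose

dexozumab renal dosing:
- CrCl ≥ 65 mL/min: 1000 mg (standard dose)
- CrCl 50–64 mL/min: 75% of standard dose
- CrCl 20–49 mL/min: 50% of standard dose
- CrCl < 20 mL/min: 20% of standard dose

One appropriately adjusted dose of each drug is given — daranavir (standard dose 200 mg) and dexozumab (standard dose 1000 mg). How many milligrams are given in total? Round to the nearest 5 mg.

CrCl = (140 − 44) × 50 / (72 × 0.75) = 4800.0 / 54.00 ≈ 88.9 mL/min
CrCl ≈ 89 mL/min.
daranavir: ≥ 80 mL/min → 100% of 200 mg = 200 mg.
dexozumab: ≥ 65 mL/min → 100% of 1000 mg = 1000 mg.
Total = 200 + 1000 = 1200 mg.

1200 mg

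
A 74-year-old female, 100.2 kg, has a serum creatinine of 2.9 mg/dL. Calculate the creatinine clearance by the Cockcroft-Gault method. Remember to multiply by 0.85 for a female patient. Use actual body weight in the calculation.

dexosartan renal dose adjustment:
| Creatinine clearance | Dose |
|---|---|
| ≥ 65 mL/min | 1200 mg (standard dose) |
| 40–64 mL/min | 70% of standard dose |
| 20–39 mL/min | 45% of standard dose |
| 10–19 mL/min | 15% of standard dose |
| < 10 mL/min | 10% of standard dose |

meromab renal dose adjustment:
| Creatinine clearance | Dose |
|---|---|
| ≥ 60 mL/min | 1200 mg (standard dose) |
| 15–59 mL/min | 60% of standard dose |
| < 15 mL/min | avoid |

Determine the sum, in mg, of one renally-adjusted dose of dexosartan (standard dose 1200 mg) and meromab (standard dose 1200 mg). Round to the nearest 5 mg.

1260 mg

CrCl = (140 − 74) × 100.2 / (72 × 2.9) × 0.85 = 6613.2 / 208.80 × 0.85 ≈ 26.9 mL/min
CrCl ≈ 27 mL/min.
dexosartan: 20–39 mL/min → 45% of 1200 mg = 540 mg.
meromab: 15–59 mL/min → 60% of 1200 mg = 720 mg.
Total = 540 + 720 = 1260 mg.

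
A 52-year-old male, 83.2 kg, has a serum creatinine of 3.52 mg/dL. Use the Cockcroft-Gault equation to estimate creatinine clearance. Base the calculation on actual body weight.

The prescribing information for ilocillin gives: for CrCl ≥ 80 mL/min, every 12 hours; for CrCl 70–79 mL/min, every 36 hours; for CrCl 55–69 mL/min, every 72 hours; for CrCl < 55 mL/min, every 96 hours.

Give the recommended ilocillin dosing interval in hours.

CrCl = (140 − 52) × 83.2 / (72 × 3.52) = 7321.6 / 253.44 ≈ 28.9 mL/min
CrCl ≈ 29 mL/min → bracket < 55 mL/min → every 96 hours.

every 96 hours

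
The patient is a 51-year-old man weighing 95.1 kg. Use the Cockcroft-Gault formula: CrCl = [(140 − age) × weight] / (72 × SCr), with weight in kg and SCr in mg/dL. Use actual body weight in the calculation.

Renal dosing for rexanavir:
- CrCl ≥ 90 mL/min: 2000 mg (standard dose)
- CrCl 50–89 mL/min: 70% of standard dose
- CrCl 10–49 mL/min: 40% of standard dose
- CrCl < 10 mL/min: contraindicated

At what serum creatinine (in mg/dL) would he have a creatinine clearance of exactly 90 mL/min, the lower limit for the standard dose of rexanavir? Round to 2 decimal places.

Standard dose requires CrCl ≥ 90 mL/min.
Set (140 − 51) × 95.1 / (72 × SCr) = 90
SCr = (140 − 51) × 95.1 / (72 × 90) = 1.306 mg/dL

1.31 mg/dL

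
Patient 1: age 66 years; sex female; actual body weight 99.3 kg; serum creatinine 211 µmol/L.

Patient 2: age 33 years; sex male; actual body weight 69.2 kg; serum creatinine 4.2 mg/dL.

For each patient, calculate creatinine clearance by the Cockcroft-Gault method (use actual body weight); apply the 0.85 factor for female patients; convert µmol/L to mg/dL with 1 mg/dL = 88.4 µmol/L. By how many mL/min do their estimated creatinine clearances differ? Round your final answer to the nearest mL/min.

Patient 1: SCr = 211 / 88.4 = 2.387 mg/dL
Patient 1: CrCl = (140 − 66) × 99.3 / (72 × 2.387) × 0.85 = 7348.2 / 171.86 × 0.85 ≈ 36.3 mL/min
Patient 2: CrCl = (140 − 33) × 69.2 / (72 × 4.2) = 7404.4 / 302.40 ≈ 24.5 mL/min
|36.3 − 24.5| = 11.8 mL/min

12 mL/min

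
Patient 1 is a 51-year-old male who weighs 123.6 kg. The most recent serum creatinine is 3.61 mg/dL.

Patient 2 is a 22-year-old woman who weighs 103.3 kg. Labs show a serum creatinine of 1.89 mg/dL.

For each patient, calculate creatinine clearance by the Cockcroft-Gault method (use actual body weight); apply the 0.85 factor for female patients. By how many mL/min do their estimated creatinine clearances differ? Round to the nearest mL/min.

34 mL/min

Patient 1: CrCl = (140 − 51) × 123.6 / (72 × 3.61) = 11000.4 / 259.92 ≈ 42.3 mL/min
Patient 2: CrCl = (140 − 22) × 103.3 / (72 × 1.89) × 0.85 = 12189.4 / 136.08 × 0.85 ≈ 76.1 mL/min
|42.3 − 76.1| = 33.8 mL/min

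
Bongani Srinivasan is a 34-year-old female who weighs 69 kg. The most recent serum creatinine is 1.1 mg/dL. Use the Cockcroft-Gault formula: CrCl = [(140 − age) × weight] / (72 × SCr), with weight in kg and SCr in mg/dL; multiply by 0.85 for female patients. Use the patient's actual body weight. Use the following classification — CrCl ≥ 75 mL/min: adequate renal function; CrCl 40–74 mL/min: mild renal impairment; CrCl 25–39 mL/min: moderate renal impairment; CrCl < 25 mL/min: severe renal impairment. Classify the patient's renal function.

CrCl = (140 − 34) × 69 / (72 × 1.1) × 0.85 = 7314.0 / 79.20 × 0.85 ≈ 78.5 mL/min
78 mL/min falls in the 'adequate renal function' range.

adequate renal function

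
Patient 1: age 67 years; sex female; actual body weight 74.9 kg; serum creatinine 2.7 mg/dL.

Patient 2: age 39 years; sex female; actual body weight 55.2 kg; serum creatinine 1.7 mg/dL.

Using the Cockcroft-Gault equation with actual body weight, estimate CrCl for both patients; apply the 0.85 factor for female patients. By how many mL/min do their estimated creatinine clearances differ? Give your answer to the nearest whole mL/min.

Patient 1: CrCl = (140 − 67) × 74.9 / (72 × 2.7) × 0.85 = 5467.7 / 194.40 × 0.85 ≈ 23.9 mL/min
Patient 2: CrCl = (140 − 39) × 55.2 / (72 × 1.7) × 0.85 = 5575.2 / 122.40 × 0.85 ≈ 38.7 mL/min
|23.9 − 38.7| = 14.8 mL/min

15 mL/min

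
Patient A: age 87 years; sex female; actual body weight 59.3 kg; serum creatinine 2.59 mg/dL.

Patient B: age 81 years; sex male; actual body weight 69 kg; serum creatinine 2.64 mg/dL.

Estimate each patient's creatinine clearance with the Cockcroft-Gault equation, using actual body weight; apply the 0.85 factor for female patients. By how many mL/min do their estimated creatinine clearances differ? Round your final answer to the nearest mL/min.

7 mL/min

Patient A: CrCl = (140 − 87) × 59.3 / (72 × 2.59) × 0.85 = 3142.9 / 186.48 × 0.85 ≈ 14.3 mL/min
Patient B: CrCl = (140 − 81) × 69 / (72 × 2.64) = 4071.0 / 190.08 ≈ 21.4 mL/min
|14.3 − 21.4| = 7.1 mL/min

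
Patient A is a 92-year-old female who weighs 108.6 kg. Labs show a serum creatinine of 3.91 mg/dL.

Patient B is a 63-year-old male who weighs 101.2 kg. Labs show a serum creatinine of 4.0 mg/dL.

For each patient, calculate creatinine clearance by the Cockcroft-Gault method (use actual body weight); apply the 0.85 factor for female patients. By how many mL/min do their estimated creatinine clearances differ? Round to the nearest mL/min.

11 mL/min

Patient A: CrCl = (140 − 92) × 108.6 / (72 × 3.91) × 0.85 = 5212.8 / 281.52 × 0.85 ≈ 15.7 mL/min
Patient B: CrCl = (140 − 63) × 101.2 / (72 × 4) = 7792.4 / 288.00 ≈ 27.1 mL/min
|15.7 − 27.1| = 11.4 mL/min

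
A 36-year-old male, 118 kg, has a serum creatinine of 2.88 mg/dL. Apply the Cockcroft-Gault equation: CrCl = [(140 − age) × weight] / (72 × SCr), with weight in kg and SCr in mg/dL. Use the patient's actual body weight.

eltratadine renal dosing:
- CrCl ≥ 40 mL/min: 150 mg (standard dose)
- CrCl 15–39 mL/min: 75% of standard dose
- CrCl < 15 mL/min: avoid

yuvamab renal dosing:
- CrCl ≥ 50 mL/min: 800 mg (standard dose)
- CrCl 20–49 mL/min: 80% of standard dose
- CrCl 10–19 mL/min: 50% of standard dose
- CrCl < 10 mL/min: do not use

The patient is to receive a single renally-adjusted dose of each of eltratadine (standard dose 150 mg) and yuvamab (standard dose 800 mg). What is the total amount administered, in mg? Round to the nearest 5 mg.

CrCl = (140 − 36) × 118 / (72 × 2.88) = 12272.0 / 207.36 ≈ 59.2 mL/min
CrCl ≈ 59 mL/min.
eltratadine: ≥ 40 mL/min → 100% of 150 mg = 150 mg.
yuvamab: ≥ 50 mL/min → 100% of 800 mg = 800 mg.
Total = 150 + 800 = 950 mg.

950 mg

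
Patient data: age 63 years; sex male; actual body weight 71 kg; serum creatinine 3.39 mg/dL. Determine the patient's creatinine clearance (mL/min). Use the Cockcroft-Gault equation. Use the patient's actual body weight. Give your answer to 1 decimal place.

22.4 mL/min

CrCl = (140 − 63) × 71 / (72 × 3.39) = 5467.0 / 244.08 ≈ 22.4 mL/min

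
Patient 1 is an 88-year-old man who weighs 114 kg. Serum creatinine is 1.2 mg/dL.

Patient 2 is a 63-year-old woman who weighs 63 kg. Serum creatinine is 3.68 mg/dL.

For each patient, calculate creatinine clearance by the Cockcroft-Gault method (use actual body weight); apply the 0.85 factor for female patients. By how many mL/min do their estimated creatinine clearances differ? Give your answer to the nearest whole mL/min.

Patient 1: CrCl = (140 − 88) × 114 / (72 × 1.2) = 5928.0 / 86.40 ≈ 68.6 mL/min
Patient 2: CrCl = (140 − 63) × 63 / (72 × 3.68) × 0.85 = 4851.0 / 264.96 × 0.85 ≈ 15.6 mL/min
|68.6 − 15.6| = 53.0 mL/min

53 mL/min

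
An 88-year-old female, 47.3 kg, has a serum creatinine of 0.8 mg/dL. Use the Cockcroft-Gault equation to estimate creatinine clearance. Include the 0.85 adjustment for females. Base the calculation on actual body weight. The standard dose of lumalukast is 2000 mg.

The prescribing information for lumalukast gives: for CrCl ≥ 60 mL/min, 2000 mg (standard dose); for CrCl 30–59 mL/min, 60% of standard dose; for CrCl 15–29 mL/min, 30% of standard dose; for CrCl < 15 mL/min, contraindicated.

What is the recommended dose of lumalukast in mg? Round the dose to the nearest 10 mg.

CrCl = (140 − 88) × 47.3 / (72 × 0.8) × 0.85 = 2459.6 / 57.60 × 0.85 ≈ 36.3 mL/min
CrCl ≈ 36 mL/min → bracket 30–59 mL/min.
60% of 2000 mg = 1200 mg

1200 mg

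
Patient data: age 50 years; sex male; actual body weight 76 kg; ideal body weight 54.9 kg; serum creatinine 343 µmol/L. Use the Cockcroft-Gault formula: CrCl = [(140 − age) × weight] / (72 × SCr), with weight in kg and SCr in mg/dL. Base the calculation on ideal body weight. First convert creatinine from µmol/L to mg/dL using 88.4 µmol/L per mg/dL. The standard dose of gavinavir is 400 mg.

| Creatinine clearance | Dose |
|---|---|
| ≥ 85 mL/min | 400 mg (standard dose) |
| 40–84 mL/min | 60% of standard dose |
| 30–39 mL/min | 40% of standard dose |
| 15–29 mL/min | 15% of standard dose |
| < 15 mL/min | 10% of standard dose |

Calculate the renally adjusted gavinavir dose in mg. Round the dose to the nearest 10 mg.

60 mg

SCr = 343 / 88.4 = 3.88 mg/dL
CrCl = (140 − 50) × 54.9 / (72 × 3.88) = 4941.0 / 279.36 ≈ 17.7 mL/min
CrCl ≈ 18 mL/min → bracket 15–29 mL/min.
15% of 400 mg = 60 mg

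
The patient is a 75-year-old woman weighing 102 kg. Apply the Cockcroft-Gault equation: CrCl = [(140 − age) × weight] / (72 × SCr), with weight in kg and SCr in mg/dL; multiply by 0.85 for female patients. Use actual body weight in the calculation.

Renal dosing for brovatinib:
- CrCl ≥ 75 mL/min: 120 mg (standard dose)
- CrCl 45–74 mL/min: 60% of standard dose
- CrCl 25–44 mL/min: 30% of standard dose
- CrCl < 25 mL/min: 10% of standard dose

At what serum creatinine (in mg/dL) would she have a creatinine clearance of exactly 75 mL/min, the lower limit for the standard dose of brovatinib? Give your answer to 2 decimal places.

1.04 mg/dL

Standard dose requires CrCl ≥ 75 mL/min.
Set (140 − 75) × 102 × 0.85 / (72 × SCr) = 75
SCr = (140 − 75) × 102 × 0.85 / (72 × 75) = 1.044 mg/dL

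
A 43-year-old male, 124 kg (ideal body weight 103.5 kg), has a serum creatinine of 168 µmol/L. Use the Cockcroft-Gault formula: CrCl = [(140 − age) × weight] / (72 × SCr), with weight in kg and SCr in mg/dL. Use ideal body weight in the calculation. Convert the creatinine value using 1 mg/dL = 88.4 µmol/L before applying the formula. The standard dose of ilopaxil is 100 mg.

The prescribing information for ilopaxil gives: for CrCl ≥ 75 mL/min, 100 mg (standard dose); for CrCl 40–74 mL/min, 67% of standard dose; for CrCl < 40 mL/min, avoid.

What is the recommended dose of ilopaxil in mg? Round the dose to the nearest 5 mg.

65 mg

SCr = 168 / 88.4 = 1.9 mg/dL
CrCl = (140 − 43) × 103.5 / (72 × 1.9) = 10039.5 / 136.80 ≈ 73.4 mL/min
CrCl ≈ 73 mL/min → bracket 40–74 mL/min.
67% of 100 mg = 67 mg → 65 mg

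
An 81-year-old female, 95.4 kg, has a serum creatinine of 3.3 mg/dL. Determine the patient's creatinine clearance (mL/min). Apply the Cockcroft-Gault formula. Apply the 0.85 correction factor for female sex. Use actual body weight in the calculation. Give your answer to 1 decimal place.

20.1 mL/min

CrCl = (140 − 81) × 95.4 / (72 × 3.3) × 0.85 = 5628.6 / 237.60 × 0.85 ≈ 20.1 mL/min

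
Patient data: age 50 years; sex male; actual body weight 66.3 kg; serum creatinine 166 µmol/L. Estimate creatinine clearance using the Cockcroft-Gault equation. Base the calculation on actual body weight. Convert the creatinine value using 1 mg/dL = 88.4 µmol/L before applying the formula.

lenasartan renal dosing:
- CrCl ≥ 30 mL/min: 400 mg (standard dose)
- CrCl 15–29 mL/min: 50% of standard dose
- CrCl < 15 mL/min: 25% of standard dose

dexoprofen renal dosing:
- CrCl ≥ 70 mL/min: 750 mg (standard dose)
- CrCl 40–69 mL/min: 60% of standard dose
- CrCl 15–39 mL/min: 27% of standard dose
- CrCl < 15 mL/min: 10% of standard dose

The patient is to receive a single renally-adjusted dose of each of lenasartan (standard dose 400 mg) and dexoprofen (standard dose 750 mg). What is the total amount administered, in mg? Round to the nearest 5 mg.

SCr = 166 / 88.4 = 1.878 mg/dL
CrCl = (140 − 50) × 66.3 / (72 × 1.878) = 5967.0 / 135.22 ≈ 44.1 mL/min
CrCl ≈ 44 mL/min.
lenasartan: ≥ 30 mL/min → 100% of 400 mg = 400 mg.
dexoprofen: 40–69 mL/min → 60% of 750 mg = 450 mg.
Total = 400 + 450 = 850 mg.

850 mg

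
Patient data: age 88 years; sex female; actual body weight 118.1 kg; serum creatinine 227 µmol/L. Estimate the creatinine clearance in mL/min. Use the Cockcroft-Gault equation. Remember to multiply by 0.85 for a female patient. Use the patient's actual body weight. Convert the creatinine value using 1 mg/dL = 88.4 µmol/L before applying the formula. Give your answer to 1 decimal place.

SCr = 227 / 88.4 = 2.568 mg/dL
CrCl = (140 − 88) × 118.1 / (72 × 2.568) × 0.85 = 6141.2 / 184.90 × 0.85 ≈ 28.2 mL/min

28.2 mL/min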